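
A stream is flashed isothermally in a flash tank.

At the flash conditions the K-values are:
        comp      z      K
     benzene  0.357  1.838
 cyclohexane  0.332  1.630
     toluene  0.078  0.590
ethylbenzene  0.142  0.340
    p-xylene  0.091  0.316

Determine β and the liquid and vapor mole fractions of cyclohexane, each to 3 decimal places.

Rachford–Rice: g(β) = Σ zᵢ(Kᵢ−1)/(1+β(Kᵢ−1)) = 0.
g(0) = ΣzᵢKᵢ − 1 = 0.320 and g(1) = 1 − Σzᵢ/Kᵢ = -0.236, so a root lies in (0, 1).
Iterate (Newton) starting at β = 0.5:
  β = 0.500: g = 0.0952, g' = -0.458 → β = 0.708
  β = 0.708: g = -0.0093, g' = -0.566 → β = 0.692
  β = 0.692: g = -0.0001, g' = -0.553 → β = 0.691
Converged at β = 0.691.
Compositions from xᵢ = zᵢ/(1+β(Kᵢ−1)), yᵢ = Kᵢxᵢ:
  benzene: x = 0.226, y = 0.415
  cyclohexane: x = 0.231, y = 0.377
  toluene: x = 0.109, y = 0.064
  ethylbenzene: x = 0.261, y = 0.089
  p-xylene: x = 0.173, y = 0.055

β = 0.691, x_cyclohexane = 0.231, y_cyclohexane = 0.377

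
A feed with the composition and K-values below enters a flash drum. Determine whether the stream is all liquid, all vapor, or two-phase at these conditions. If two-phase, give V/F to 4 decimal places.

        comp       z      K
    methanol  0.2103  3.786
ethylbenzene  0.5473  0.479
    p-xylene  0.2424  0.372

two-phase, V/F = 0.0961

ΣzᵢKᵢ = 1.1485; Σzᵢ/Kᵢ = 1.8497.
Both exceed 1, so a two-phase solution exists.
Rachford–Rice: g(ψ) = Σ zᵢ(Kᵢ−1)/(1+ψ(Kᵢ−1)) = 0.
Iterate (Newton) starting at ψ = 0.41:
  ψ = 0.4100: g = -0.29412, g' = -0.7693 → ψ = 0.0277
  ψ = 0.0277: g = 0.09971, g' = -1.6589 → ψ = 0.0878
  ψ = 0.0878: g = 0.01084, g' = -1.3240 → ψ = 0.0960
  ψ = 0.0960: g = 0.00014, g' = -1.2891 → ψ = 0.0961
Converged at ψ = 0.0961.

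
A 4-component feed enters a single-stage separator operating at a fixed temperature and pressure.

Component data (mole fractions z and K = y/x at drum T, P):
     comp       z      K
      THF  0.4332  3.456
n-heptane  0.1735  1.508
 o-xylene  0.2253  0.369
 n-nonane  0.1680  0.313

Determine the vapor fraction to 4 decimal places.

ψ = 0.6783

Newton–Raphson from ψ = 0.46:
  ψ = 0.4600: g = 0.20195, g' = -0.9531 → ψ = 0.6719
  ψ = 0.6719: g = 0.00600, g' = -0.9408 → ψ = 0.6783
Converged at ψ = 0.6783.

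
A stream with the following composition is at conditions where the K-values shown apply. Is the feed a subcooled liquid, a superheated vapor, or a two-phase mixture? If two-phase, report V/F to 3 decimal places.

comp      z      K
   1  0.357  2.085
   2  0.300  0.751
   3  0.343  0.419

two-phase, V/F = 0.232

ΣzᵢKᵢ = 1.113; Σzᵢ/Kᵢ = 1.389.
Both exceed 1, so a two-phase solution exists.
Let ψ = V/F and solve Σ zᵢ(Kᵢ−1)/(1+ψ(Kᵢ−1)) = 0.
Newton–Raphson from ψ = 0.54:
  ψ = 0.540: g = -0.1325, g' = -0.438 → ψ = 0.237
  ψ = 0.237: g = -0.0026, g' = -0.443 → ψ = 0.232
Converged at ψ = 0.232.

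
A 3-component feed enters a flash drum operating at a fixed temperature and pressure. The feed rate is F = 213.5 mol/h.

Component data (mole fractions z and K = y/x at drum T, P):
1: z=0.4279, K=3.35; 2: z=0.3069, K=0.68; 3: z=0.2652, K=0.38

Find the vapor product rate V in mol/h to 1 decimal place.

V = 138.3 mol/h

Newton–Raphson from ψ = 0.55:
  ψ = 0.5500: g = 0.06994, g' = -0.7307 → ψ = 0.6457
  ψ = 0.6457: g = 0.00145, g' = -0.7063 → ψ = 0.6478
Converged at ψ = 0.6478.
Then V = ψ·F = 0.6478·213.5 = 138.3 mol/h and L = F − V = 75.2 mol/h.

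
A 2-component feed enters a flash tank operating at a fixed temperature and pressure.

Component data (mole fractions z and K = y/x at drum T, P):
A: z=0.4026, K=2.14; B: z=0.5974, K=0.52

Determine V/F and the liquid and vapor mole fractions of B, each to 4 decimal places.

V/F = 0.3147, x_B = 0.7037, y_B = 0.3659

Material balance + equilibrium reduce to Σ zᵢ(Kᵢ−1)/(1+V/F(Kᵢ−1)) = 0.
g(0) = ΣzᵢKᵢ − 1 = 0.1722 and g(1) = 1 − Σzᵢ/Kᵢ = -0.3370, so a root lies in (0, 1).
Binary case is linear: z₁(K₁−1)(1+V/F(K₂−1)) + z₂(K₂−1)(1+V/F(K₁−1)) = 0
⇒ V/F = [z₁(K₁−1)+z₂(K₂−1)] / [−(K₁−1)(K₂−1)] = 0.17221/0.54720 = 0.3147
Compositions from xᵢ = zᵢ/(1+V/F(Kᵢ−1)), yᵢ = Kᵢxᵢ:
  A: x = 0.2963, y = 0.6341
  B: x = 0.7037, y = 0.3659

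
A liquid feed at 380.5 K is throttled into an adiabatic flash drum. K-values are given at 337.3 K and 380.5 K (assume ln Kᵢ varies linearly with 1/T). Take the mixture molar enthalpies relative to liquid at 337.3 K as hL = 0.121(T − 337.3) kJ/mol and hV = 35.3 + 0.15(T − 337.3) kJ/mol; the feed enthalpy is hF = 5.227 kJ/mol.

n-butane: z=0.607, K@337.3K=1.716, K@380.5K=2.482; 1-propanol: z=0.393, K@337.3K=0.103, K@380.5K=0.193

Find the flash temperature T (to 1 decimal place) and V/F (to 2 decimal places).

Adiabatic flash: solve Rachford–Rice at each trial T, then check hF = ψ·hV(T) + (1−ψ)·hL(T).
  T = 337.3 K: K = (1.716, 0.103), RR gives ψ = 0.128, H_out = 4.512 kJ/mol
  T = 380.5 K: K = (2.482, 0.193), RR gives ψ = 0.487, H_out = 23.028 kJ/mol
  T = 358.9 K: K = (2.087, 0.144), RR gives ψ = 0.347, H_out = 15.089 kJ/mol
  T = 348.1 K: K = (1.898, 0.122), RR gives ψ = 0.254, H_out = 10.352 kJ/mol
  T = 342.7 K: K = (1.806, 0.112), RR gives ψ = 0.196, H_out = 7.616 kJ/mol
  T = 340.0 K: K = (1.761, 0.108), RR gives ψ = 0.164, H_out = 6.118 kJ/mol
  T = 338.6 K: K = (1.738, 0.105), RR gives ψ = 0.146, H_out = 5.300 kJ/mol
Linear interpolation between T = 337.3 (H_out = 4.512) and T = 338.6 (H_out = 5.300) on hF = 5.227 gives T ≈ 338.5 K, at which ψ = 0.14.

T = 338.5 K, V/F = 0.14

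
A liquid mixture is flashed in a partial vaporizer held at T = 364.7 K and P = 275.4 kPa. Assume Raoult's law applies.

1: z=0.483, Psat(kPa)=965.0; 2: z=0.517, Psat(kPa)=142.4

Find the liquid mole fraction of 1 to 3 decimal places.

x_1 = 0.162

Raoult's law: Kᵢ = Pᵢˢᵃᵗ/P = Pᵢˢᵃᵗ/275.4.
  K_1 = 965.0/275.4 = 3.50399, K_2 = 142.4/275.4 = 0.51707
Material balance + equilibrium reduce to Σ zᵢ(Kᵢ−1)/(1+β(Kᵢ−1)) = 0.
Check two-phase: ΣzᵢKᵢ = 1.960 > 1 and Σzᵢ/Kᵢ = 1.138 > 1, so g(0) = 0.960 > 0 and g(1) = -0.138 < 0.
Binary case is linear: z₁(K₁−1)(1+β(K₂−1)) + z₂(K₂−1)(1+β(K₁−1)) = 0
⇒ β = [z₁(K₁−1)+z₂(K₂−1)] / [−(K₁−1)(K₂−1)] = 0.9598/1.2093 = 0.794
Compositions from xᵢ = zᵢ/(1+β(Kᵢ−1)), yᵢ = Kᵢxᵢ:
  1: x = 0.162, y = 0.567
  2: x = 0.838, y = 0.433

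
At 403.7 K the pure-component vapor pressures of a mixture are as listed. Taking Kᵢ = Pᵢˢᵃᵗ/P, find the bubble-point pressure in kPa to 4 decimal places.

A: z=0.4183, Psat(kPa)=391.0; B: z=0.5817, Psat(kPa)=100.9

Pbub = 222.2488 kPa

At the bubble point ψ → 0, so ΣzᵢKᵢ = 1 with Kᵢ = Pᵢˢᵃᵗ/P ⇒ P = ΣzᵢPᵢˢᵃᵗ.
P = 0.4183·391.0 + 0.5817·100.9 = 222.2488 kPa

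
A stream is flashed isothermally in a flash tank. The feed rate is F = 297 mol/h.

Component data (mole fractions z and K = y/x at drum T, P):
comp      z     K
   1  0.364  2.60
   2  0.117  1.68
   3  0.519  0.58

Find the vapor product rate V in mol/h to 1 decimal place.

Rachford–Rice: g(ψ) = Σ zᵢ(Kᵢ−1)/(1+ψ(Kᵢ−1)) = 0.
Feasibility: ΣzᵢKᵢ = 1.444, Σzᵢ/Kᵢ = 1.104 — both > 1, two phases present.
Newton–Raphson from ψ = 0.5:
  ψ = 0.500: g = 0.1070, g' = -0.464 → ψ = 0.730
  ψ = 0.730: g = 0.0073, g' = -0.413 → ψ = 0.748
Converged at ψ = 0.748.
Then V = ψ·F = 0.7480·297 = 222.2 mol/h and L = F − V = 74.8 mol/h.

V = 222.2 mol/h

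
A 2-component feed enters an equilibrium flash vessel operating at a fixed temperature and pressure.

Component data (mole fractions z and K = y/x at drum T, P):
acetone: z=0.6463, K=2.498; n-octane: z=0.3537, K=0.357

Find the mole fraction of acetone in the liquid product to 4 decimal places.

x_acetone = 0.3003

Rachford–Rice: g(β) = Σ zᵢ(Kᵢ−1)/(1+β(Kᵢ−1)) = 0.
Feasibility: ΣzᵢKᵢ = 1.7407, Σzᵢ/Kᵢ = 1.2495 — both > 1, two phases present.
Newton–Raphson from β = 0.63:
  β = 0.6300: g = 0.11580, g' = -0.7971 → β = 0.7753
  β = 0.7753: g = -0.00557, g' = -0.8919 → β = 0.7690
Converged at β = 0.7690.
Compositions from xᵢ = zᵢ/(1+β(Kᵢ−1)), yᵢ = Kᵢxᵢ:
  acetone: x = 0.3003, y = 0.7502
  n-octane: x = 0.6997, y = 0.2498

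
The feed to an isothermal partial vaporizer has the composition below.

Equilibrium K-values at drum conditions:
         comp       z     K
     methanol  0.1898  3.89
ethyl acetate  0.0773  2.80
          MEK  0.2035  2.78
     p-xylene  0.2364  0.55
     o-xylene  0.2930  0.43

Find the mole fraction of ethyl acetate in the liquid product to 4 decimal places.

Newton–Raphson from V/F = 0.5:
  V/F = 0.5000: g = 0.11839, g' = -0.7810 → V/F = 0.6516
  V/F = 0.6516: g = 0.00580, g' = -0.7187 → V/F = 0.6597
Converged at V/F = 0.6597.
Compositions from xᵢ = zᵢ/(1+V/F(Kᵢ−1)), yᵢ = Kᵢxᵢ:
  methanol: x = 0.0653, y = 0.2540
  ethyl acetate: x = 0.0353, y = 0.0989
  MEK: x = 0.0936, y = 0.2602
  p-xylene: x = 0.3362, y = 0.1849
  o-xylene: x = 0.4696, y = 0.2019

x_ethyl acetate = 0.0353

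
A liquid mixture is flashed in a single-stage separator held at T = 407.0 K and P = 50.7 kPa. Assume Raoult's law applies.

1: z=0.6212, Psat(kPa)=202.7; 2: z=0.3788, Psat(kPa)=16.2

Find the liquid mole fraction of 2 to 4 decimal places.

Raoult's law: Kᵢ = Pᵢˢᵃᵗ/P = Pᵢˢᵃᵗ/50.7.
  K_1 = 202.7/50.7 = 3.998028, K_2 = 16.2/50.7 = 0.319527
Let β = V/F and solve Σ zᵢ(Kᵢ−1)/(1+β(Kᵢ−1)) = 0.
Feasibility: ΣzᵢKᵢ = 2.6046, Σzᵢ/Kᵢ = 1.3409 — both > 1, two phases present.
Binary case is linear: z₁(K₁−1)(1+β(K₂−1)) + z₂(K₂−1)(1+β(K₁−1)) = 0
⇒ β = [z₁(K₁−1)+z₂(K₂−1)] / [−(K₁−1)(K₂−1)] = 1.60461/2.04008 = 0.7865
Compositions from xᵢ = zᵢ/(1+β(Kᵢ−1)), yᵢ = Kᵢxᵢ:
  1: x = 0.1850, y = 0.7396
  2: x = 0.8150, y = 0.2604

x_2 = 0.8150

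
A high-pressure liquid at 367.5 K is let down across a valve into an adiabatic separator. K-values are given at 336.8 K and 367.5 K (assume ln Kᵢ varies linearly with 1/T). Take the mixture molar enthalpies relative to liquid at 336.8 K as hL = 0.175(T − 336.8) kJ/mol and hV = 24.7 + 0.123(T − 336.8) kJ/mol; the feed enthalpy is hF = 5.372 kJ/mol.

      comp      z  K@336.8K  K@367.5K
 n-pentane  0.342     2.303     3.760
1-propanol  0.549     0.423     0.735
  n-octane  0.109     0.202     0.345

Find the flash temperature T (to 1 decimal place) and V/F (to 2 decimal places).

T = 342.8 K, V/F = 0.18

Adiabatic flash: solve Rachford–Rice at each trial T, then check hF = ψ·hV(T) + (1−ψ)·hL(T).
  T = 336.8 K: K = (2.303, 0.423, 0.202), RR gives ψ = 0.052, H_out = 1.285 kJ/mol
  T = 367.5 K: K = (3.760, 0.735, 0.345), RR gives ψ = 0.722, H_out = 22.055 kJ/mol
  T = 352.1 K: K = (2.972, 0.564, 0.267), RR gives ψ = 0.363, H_out = 11.343 kJ/mol
  T = 344.5 K: K = (2.626, 0.490, 0.233), RR gives ψ = 0.212, H_out = 6.499 kJ/mol
  T = 340.6 K: K = (2.459, 0.455, 0.217), RR gives ψ = 0.133, H_out = 3.931 kJ/mol
  T = 342.6 K: K = (2.544, 0.473, 0.225), RR gives ψ = 0.174, H_out = 5.262 kJ/mol
Linear interpolation between T = 342.6 (H_out = 5.262) and T = 344.5 (H_out = 6.499) on hF = 5.372 gives T ≈ 342.8 K, at which ψ = 0.18.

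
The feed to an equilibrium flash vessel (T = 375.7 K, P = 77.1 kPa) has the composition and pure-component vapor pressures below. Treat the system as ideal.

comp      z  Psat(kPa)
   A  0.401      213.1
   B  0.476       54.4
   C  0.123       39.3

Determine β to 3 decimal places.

β = 0.830

Raoult's law: Kᵢ = Pᵢˢᵃᵗ/P = Pᵢˢᵃᵗ/77.1.
  K_A = 213.1/77.1 = 2.76394, K_B = 54.4/77.1 = 0.70558, K_C = 39.3/77.1 = 0.50973
Newton–Raphson from β = 0.5:
  β = 0.500: g = 0.1316, g' = -0.461 → β = 0.786
  β = 0.786: g = 0.0161, g' = -0.367 → β = 0.829
  β = 0.829: g = 0.0001, g' = -0.362 → β = 0.830
Converged at β = 0.830.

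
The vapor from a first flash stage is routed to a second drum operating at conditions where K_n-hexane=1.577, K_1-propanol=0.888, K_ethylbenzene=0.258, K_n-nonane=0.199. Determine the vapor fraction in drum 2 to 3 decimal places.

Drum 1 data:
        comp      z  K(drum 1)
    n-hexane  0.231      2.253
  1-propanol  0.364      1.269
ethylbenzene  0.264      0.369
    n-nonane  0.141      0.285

V/F (drum 2) = 0.253

Drum 1:
Let ψ₁ = V/F and solve Σ zᵢ(Kᵢ−1)/(1+ψ₁(Kᵢ−1)) = 0.
Check two-phase: ΣzᵢKᵢ = 1.120 > 1 and Σzᵢ/Kᵢ = 1.600 > 1, so g(0) = 0.120 > 0 and g(1) = -0.600 < 0.
Iterate (Newton) starting at ψ₁ = 0.52:
  ψ₁ = 0.520: g = -0.1473, g' = -0.569 → ψ₁ = 0.261
  ψ₁ = 0.261: g = -0.0138, g' = -0.489 → ψ₁ = 0.233
Converged at ψ₁ = 0.233.
Drum-1 compositions:
  n-hexane: x = 0.179, y = 0.403
  1-propanol: x = 0.343, y = 0.435
  ethylbenzene: x = 0.309, y = 0.114
  n-nonane: x = 0.169, y = 0.048
Drum-2 feed = drum-1 vapor: z₂ = (0.4029, 0.4347, 0.1142, 0.0482).
Drum 2:
Let ψ₂ = V/F and solve Σ zᵢ(Kᵢ−1)/(1+ψ₂(Kᵢ−1)) = 0.
Feasibility: ΣzᵢKᵢ = 1.060, Σzᵢ/Kᵢ = 1.430 — both > 1, two phases present.
Newton–Raphson from ψ₂ = 0.5:
  ψ₂ = 0.500: g = -0.0703, g' = -0.332 → ψ₂ = 0.288
  ψ₂ = 0.288: g = -0.0090, g' = -0.258 → ψ₂ = 0.254
  ψ₂ = 0.254: g = -0.0001, g' = -0.252 → ψ₂ = 0.253
Converged at ψ₂ = 0.253.
  n-hexane: x = 0.352, y = 0.554
  1-propanol: x = 0.447, y = 0.397
  ethylbenzene: x = 0.141, y = 0.036
  n-nonane: x = 0.060, y = 0.012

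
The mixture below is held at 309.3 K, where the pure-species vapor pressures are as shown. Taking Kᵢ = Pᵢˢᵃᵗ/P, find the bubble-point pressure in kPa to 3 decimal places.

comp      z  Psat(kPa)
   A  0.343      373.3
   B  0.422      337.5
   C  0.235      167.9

Pbub = 309.923 kPa

At the bubble point ψ → 0, so ΣzᵢKᵢ = 1 with Kᵢ = Pᵢˢᵃᵗ/P ⇒ P = ΣzᵢPᵢˢᵃᵗ.
P = 0.343·373.3 + 0.422·337.5 + 0.235·167.9 = 309.923 kPa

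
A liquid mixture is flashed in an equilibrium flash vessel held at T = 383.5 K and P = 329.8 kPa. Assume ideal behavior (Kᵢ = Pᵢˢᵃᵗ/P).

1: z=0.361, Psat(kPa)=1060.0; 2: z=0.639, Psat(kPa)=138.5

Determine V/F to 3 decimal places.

V/F = 0.334

Raoult's law: Kᵢ = Pᵢˢᵃᵗ/P = Pᵢˢᵃᵗ/329.8.
  K_1 = 1060.0/329.8 = 3.21407, K_2 = 138.5/329.8 = 0.41995
Rachford–Rice: g(V/F) = Σ zᵢ(Kᵢ−1)/(1+V/F(Kᵢ−1)) = 0.
Check two-phase: ΣzᵢKᵢ = 1.429 > 1 and Σzᵢ/Kᵢ = 1.634 > 1, so g(0) = 0.429 > 0 and g(1) = -0.634 < 0.
Newton–Raphson from V/F = 0.5:
  V/F = 0.500: g = -0.1427, g' = -0.825 → V/F = 0.327
  V/F = 0.327: g = 0.0062, g' = -0.923 → V/F = 0.334
Converged at V/F = 0.334.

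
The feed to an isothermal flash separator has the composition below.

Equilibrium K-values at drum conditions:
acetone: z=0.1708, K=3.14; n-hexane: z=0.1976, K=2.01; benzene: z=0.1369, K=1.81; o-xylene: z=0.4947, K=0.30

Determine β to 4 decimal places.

β = 0.3313

Material balance + equilibrium reduce to Σ zᵢ(Kᵢ−1)/(1+β(Kᵢ−1)) = 0.
g(0) = ΣzᵢKᵢ − 1 = 0.3297 and g(1) = 1 − Σzᵢ/Kᵢ = -0.8773, so a root lies in (0, 1).
Newton–Raphson from β = 0.5:
  β = 0.5000: g = -0.14464, g' = -0.8908 → β = 0.3376
  β = 0.3376: g = -0.00536, g' = -0.8468 → β = 0.3313
Converged at β = 0.3313.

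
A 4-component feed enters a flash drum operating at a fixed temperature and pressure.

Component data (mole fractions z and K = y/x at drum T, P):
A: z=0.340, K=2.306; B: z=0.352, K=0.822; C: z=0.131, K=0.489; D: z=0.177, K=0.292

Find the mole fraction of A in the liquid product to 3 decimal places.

Material balance + equilibrium reduce to Σ zᵢ(Kᵢ−1)/(1+ψ(Kᵢ−1)) = 0.
Feasibility: ΣzᵢKᵢ = 1.189, Σzᵢ/Kᵢ = 1.450 — both > 1, two phases present.
Iterate (Newton) starting at ψ = 0.5:
  ψ = 0.500: g = -0.0841, g' = -0.500 → ψ = 0.332
  ψ = 0.332: g = -0.0012, g' = -0.496 → ψ = 0.329
Converged at ψ = 0.329.
Compositions from xᵢ = zᵢ/(1+ψ(Kᵢ−1)), yᵢ = Kᵢxᵢ:
  A: x = 0.238, y = 0.548
  B: x = 0.374, y = 0.307
  C: x = 0.158, y = 0.077
  D: x = 0.231, y = 0.067

x_A = 0.238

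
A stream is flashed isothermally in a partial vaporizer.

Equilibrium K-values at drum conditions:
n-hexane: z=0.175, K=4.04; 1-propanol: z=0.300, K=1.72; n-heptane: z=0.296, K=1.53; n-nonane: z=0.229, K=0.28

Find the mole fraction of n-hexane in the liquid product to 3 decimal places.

Rachford–Rice: g(V/F) = Σ zᵢ(Kᵢ−1)/(1+V/F(Kᵢ−1)) = 0.
g(0) = ΣzᵢKᵢ − 1 = 0.740 and g(1) = 1 − Σzᵢ/Kᵢ = -0.229, so a root lies in (0, 1).
Newton iteration, V/F⁰ = 0.62:
  V/F = 0.620: g = 0.1540, g' = -0.703 → V/F = 0.839
  V/F = 0.839: g = -0.0234, g' = -0.986 → V/F = 0.815
Converged at V/F = 0.815.
Compositions from xᵢ = zᵢ/(1+V/F(Kᵢ−1)), yᵢ = Kᵢxᵢ:
  n-hexane: x = 0.050, y = 0.203
  1-propanol: x = 0.189, y = 0.325
  n-heptane: x = 0.207, y = 0.316
  n-nonane: x = 0.554, y = 0.155

x_n-hexane = 0.050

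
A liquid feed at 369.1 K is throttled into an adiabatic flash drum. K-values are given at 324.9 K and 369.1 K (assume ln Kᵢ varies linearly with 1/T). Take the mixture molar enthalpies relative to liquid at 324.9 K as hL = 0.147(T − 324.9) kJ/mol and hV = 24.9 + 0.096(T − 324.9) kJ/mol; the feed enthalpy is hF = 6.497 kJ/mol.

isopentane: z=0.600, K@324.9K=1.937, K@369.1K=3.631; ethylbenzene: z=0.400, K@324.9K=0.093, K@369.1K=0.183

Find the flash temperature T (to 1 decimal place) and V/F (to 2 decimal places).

T = 326.2 K, V/F = 0.25

Adiabatic flash: solve Rachford–Rice at each trial T, then check hF = ψ·hV(T) + (1−ψ)·hL(T).
  T = 324.9 K: K = (1.937, 0.093), RR gives ψ = 0.235, H_out = 5.842 kJ/mol
  T = 369.1 K: K = (3.631, 0.183), RR gives ψ = 0.582, H_out = 19.685 kJ/mol
  T = 347.0 K: K = (2.706, 0.133), RR gives ψ = 0.458, H_out = 14.131 kJ/mol
  T = 335.9 K: K = (2.300, 0.112), RR gives ψ = 0.368, H_out = 10.573 kJ/mol
  T = 330.4 K: K = (2.114, 0.102), RR gives ψ = 0.309, H_out = 8.420 kJ/mol
  T = 327.6 K: K = (2.023, 0.097), RR gives ψ = 0.274, H_out = 7.172 kJ/mol
  T = 326.2 K: K = (1.978, 0.095), RR gives ψ = 0.254, H_out = 6.500 kJ/mol
Linear interpolation between T = 324.9 (H_out = 5.842) and T = 326.2 (H_out = 6.500) on hF = 6.497 gives T ≈ 326.2 K, at which ψ = 0.25.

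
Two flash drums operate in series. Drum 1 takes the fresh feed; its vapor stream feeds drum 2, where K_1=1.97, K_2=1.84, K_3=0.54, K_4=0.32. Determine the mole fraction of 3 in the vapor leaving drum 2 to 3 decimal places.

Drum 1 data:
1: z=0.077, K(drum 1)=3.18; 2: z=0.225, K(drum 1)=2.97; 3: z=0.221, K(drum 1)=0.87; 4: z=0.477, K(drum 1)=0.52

Drum 1:
Material balance + equilibrium reduce to Σ zᵢ(Kᵢ−1)/(1+ψ₁(Kᵢ−1)) = 0.
Feasibility: ΣzᵢKᵢ = 1.353, Σzᵢ/Kᵢ = 1.271 — both > 1, two phases present.
Newton–Raphson from ψ₁ = 0.5:
  ψ₁ = 0.500: g = -0.0284, g' = -0.500 → ψ₁ = 0.443
  ψ₁ = 0.443: g = 0.0007, g' = -0.525 → ψ₁ = 0.445
Converged at ψ₁ = 0.445.
Drum-1 compositions:
  1: x = 0.039, y = 0.124
  2: x = 0.120, y = 0.356
  3: x = 0.235, y = 0.204
  4: x = 0.606, y = 0.315
Drum-2 feed = drum-1 vapor: z₂ = (0.1244, 0.3563, 0.2041, 0.3153).
Drum 2:
Material balance + equilibrium reduce to Σ zᵢ(Kᵢ−1)/(1+ψ₂(Kᵢ−1)) = 0.
Feasibility: ΣzᵢKᵢ = 1.112, Σzᵢ/Kᵢ = 1.620 — both > 1, two phases present.
Newton–Raphson from ψ₂ = 0.66:
  ψ₂ = 0.660: g = -0.2577, g' = -0.716 → ψ₂ = 0.300
  ψ₂ = 0.300: g = -0.0460, g' = -0.519 → ψ₂ = 0.212
  ψ₂ = 0.212: g = -0.0003, g' = -0.514 → ψ₂ = 0.211
Converged at ψ₂ = 0.211.
  1: x = 0.103, y = 0.203
  2: x = 0.303, y = 0.557
  3: x = 0.226, y = 0.122
  4: x = 0.368, y = 0.118

y_3 (drum 2) = 0.122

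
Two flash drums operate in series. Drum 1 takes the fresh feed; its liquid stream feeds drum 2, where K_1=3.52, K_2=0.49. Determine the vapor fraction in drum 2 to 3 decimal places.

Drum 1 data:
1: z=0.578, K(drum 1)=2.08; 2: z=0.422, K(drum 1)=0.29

Drum 1:
Binary case is linear: z₁(K₁−1)(1+ψ₁(K₂−1)) + z₂(K₂−1)(1+ψ₁(K₁−1)) = 0
⇒ ψ₁ = [z₁(K₁−1)+z₂(K₂−1)] / [−(K₁−1)(K₂−1)] = 0.3246/0.7668 = 0.423
Drum-1 compositions:
  1: x = 0.397, y = 0.825
  2: x = 0.603, y = 0.175
Drum-2 feed = drum-1 liquid: z₂ = (0.3966, 0.6034).
Drum 2:
Rachford–Rice: g(ψ₂) = Σ zᵢ(Kᵢ−1)/(1+ψ₂(Kᵢ−1)) = 0.
Feasibility: ΣzᵢKᵢ = 1.692, Σzᵢ/Kᵢ = 1.344 — both > 1, two phases present.
Binary case is linear: z₁(K₁−1)(1+ψ₂(K₂−1)) + z₂(K₂−1)(1+ψ₂(K₁−1)) = 0
⇒ ψ₂ = [z₁(K₁−1)+z₂(K₂−1)] / [−(K₁−1)(K₂−1)] = 0.6918/1.2852 = 0.538
  1: x = 0.168, y = 0.592
  2: x = 0.832, y = 0.408

V/F (drum 2) = 0.538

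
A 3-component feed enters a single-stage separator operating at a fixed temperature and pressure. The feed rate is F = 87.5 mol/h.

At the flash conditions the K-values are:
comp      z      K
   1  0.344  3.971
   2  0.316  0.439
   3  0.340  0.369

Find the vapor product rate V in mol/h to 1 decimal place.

V = 31.0 mol/h

Rachford–Rice: g(ψ) = Σ zᵢ(Kᵢ−1)/(1+ψ(Kᵢ−1)) = 0.
g(0) = ΣzᵢKᵢ − 1 = 0.630 and g(1) = 1 − Σzᵢ/Kᵢ = -0.728, so a root lies in (0, 1).
Iterate (Newton) starting at ψ = 0.53:
  ψ = 0.530: g = -0.1777, g' = -0.965 → ψ = 0.346
  ψ = 0.346: g = 0.0096, g' = -1.113 → ψ = 0.355
Converged at ψ = 0.355.
Then V = ψ·F = 0.3546·87.5 = 31.0 mol/h and L = F − V = 56.5 mol/h.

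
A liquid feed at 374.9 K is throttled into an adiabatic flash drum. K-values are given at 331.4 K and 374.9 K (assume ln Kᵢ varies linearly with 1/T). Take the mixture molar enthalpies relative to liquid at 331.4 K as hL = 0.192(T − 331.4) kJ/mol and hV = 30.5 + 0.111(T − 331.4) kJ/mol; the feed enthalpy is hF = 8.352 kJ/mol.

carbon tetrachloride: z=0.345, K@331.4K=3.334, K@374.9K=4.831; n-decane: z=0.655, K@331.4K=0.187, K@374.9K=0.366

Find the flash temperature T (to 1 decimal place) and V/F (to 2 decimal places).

Adiabatic flash: solve Rachford–Rice at each trial T, then check hF = ψ·hV(T) + (1−ψ)·hL(T).
  T = 331.4 K: K = (3.334, 0.187), RR gives ψ = 0.144, H_out = 4.383 kJ/mol
  T = 374.9 K: K = (4.831, 0.366), RR gives ψ = 0.373, H_out = 18.419 kJ/mol
  T = 353.1 K: K = (4.058, 0.267), RR gives ψ = 0.256, H_out = 11.535 kJ/mol
  T = 342.2 K: K = (3.688, 0.224), RR gives ψ = 0.201, H_out = 8.033 kJ/mol
  T = 347.6 K: K = (3.870, 0.245), RR gives ψ = 0.229, H_out = 9.784 kJ/mol
  T = 344.9 K: K = (3.778, 0.235), RR gives ψ = 0.215, H_out = 8.913 kJ/mol
  T = 343.5 K: K = (3.731, 0.229), RR gives ψ = 0.208, H_out = 8.458 kJ/mol
Linear interpolation between T = 342.2 (H_out = 8.033) and T = 343.5 (H_out = 8.458) on hF = 8.352 gives T ≈ 343.2 K, at which ψ = 0.21.

T = 343.2 K, V/F = 0.21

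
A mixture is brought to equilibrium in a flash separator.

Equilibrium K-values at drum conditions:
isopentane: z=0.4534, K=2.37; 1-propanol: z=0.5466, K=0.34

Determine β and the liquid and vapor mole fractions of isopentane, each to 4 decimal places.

β = 0.2880, x_isopentane = 0.3251, y_isopentane = 0.7705

Let β = V/F and solve Σ zᵢ(Kᵢ−1)/(1+β(Kᵢ−1)) = 0.
Check two-phase: ΣzᵢKᵢ = 1.2604 > 1 and Σzᵢ/Kᵢ = 1.7990 > 1, so g(0) = 0.2604 > 0 and g(1) = -0.7990 < 0.
Binary case is linear: z₁(K₁−1)(1+β(K₂−1)) + z₂(K₂−1)(1+β(K₁−1)) = 0
⇒ β = [z₁(K₁−1)+z₂(K₂−1)] / [−(K₁−1)(K₂−1)] = 0.26040/0.90420 = 0.2880
Compositions from xᵢ = zᵢ/(1+β(Kᵢ−1)), yᵢ = Kᵢxᵢ:
  isopentane: x = 0.3251, y = 0.7705
  1-propanol: x = 0.6749, y = 0.2295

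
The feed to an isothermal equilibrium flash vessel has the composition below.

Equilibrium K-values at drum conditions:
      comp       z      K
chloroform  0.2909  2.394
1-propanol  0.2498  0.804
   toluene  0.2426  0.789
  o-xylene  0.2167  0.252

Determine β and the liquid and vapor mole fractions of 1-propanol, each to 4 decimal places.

Let β = V/F and solve Σ zᵢ(Kᵢ−1)/(1+β(Kᵢ−1)) = 0.
Check two-phase: ΣzᵢKᵢ = 1.1433 > 1 and Σzᵢ/Kᵢ = 1.5996 > 1, so g(0) = 0.1433 > 0 and g(1) = -0.5996 < 0.
Iterate (Newton) starting at β = 0.65:
  β = 0.6500: g = -0.21816, g' = -0.6420 → β = 0.3102
  β = 0.3102: g = -0.03485, g' = -0.5043 → β = 0.2411
  β = 0.2411: g = 0.00045, g' = -0.5197 → β = 0.2419
Converged at β = 0.2419.
Compositions from xᵢ = zᵢ/(1+β(Kᵢ−1)), yᵢ = Kᵢxᵢ:
  chloroform: x = 0.2175, y = 0.5208
  1-propanol: x = 0.2622, y = 0.2108
  toluene: x = 0.2557, y = 0.2017
  o-xylene: x = 0.2646, y = 0.0667

β = 0.2419, x_1-propanol = 0.2622, y_1-propanol = 0.2108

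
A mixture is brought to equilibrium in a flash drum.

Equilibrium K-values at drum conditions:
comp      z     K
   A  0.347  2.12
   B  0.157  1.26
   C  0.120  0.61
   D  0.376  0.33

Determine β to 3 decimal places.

β = 0.227

Rachford–Rice: g(β) = Σ zᵢ(Kᵢ−1)/(1+β(Kᵢ−1)) = 0.
Check two-phase: ΣzᵢKᵢ = 1.131 > 1 and Σzᵢ/Kᵢ = 1.624 > 1, so g(0) = 0.131 > 0 and g(1) = -0.624 < 0.
Newton–Raphson from β = 0.64:
  β = 0.640: g = -0.2420, g' = -0.705 → β = 0.297
  β = 0.297: g = -0.0378, g' = -0.541 → β = 0.227
Converged at β = 0.227.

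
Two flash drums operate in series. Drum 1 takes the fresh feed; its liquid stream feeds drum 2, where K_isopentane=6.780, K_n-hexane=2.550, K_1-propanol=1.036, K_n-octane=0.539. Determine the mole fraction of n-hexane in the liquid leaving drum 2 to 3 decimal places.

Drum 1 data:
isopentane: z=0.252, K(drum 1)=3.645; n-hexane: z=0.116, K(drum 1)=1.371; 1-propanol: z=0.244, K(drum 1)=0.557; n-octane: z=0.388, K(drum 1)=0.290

x_n-hexane (drum 2) = 0.055

Drum 1:
Iterate (Newton) starting at ψ₁ = 0.52:
  ψ₁ = 0.520: g = -0.2605, g' = -0.896 → ψ₁ = 0.229
  ψ₁ = 0.229: g = 0.0052, g' = -1.035 → ψ₁ = 0.234
Converged at ψ₁ = 0.234.
Drum-1 compositions:
  isopentane: x = 0.156, y = 0.567
  n-hexane: x = 0.107, y = 0.146
  1-propanol: x = 0.272, y = 0.152
  n-octane: x = 0.465, y = 0.135
Drum-2 feed = drum-1 liquid: z₂ = (0.1556, 0.1067, 0.2723, 0.4654).
Drum 2:
Rachford–Rice: g(ψ₂) = Σ zᵢ(Kᵢ−1)/(1+ψ₂(Kᵢ−1)) = 0.
Check two-phase: ΣzᵢKᵢ = 1.860 > 1 and Σzᵢ/Kᵢ = 1.191 > 1, so g(0) = 0.860 > 0 and g(1) = -0.191 < 0.
Newton iteration, ψ₂⁰ = 0.63:
  ψ₂ = 0.630: g = -0.0154, g' = -0.504 → ψ₂ = 0.599
  ψ₂ = 0.599: g = 0.0002, g' = -0.519 → ψ₂ = 0.600
Converged at ψ₂ = 0.600.
  isopentane: x = 0.035, y = 0.236
  n-hexane: x = 0.055, y = 0.141
  1-propanol: x = 0.267, y = 0.276
  n-octane: x = 0.643, y = 0.347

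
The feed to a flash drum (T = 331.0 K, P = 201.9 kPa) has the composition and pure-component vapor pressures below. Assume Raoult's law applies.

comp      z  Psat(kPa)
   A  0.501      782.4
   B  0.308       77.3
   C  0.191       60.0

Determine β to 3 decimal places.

β = 0.595

Raoult's law: Kᵢ = Pᵢˢᵃᵗ/P = Pᵢˢᵃᵗ/201.9.
  K_A = 782.4/201.9 = 3.87519, K_B = 77.3/201.9 = 0.38286, K_C = 60.0/201.9 = 0.29718
Material balance + equilibrium reduce to Σ zᵢ(Kᵢ−1)/(1+β(Kᵢ−1)) = 0.
Check two-phase: ΣzᵢKᵢ = 2.116 > 1 and Σzᵢ/Kᵢ = 1.576 > 1, so g(0) = 1.116 > 0 and g(1) = -0.576 < 0.
Newton–Raphson from β = 0.49:
  β = 0.490: g = 0.1208, g' = -1.174 → β = 0.593
  β = 0.593: g = 0.0027, g' = -1.135 → β = 0.595
Converged at β = 0.595.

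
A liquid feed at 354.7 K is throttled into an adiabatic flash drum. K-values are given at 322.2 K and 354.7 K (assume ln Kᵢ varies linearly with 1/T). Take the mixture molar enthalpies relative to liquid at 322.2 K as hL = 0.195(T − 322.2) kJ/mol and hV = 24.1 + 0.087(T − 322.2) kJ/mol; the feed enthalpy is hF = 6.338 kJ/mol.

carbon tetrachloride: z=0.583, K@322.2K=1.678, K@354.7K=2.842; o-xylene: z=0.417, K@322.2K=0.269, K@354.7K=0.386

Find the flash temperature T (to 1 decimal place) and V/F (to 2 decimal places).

T = 324.5 K, V/F = 0.25

Adiabatic flash: solve Rachford–Rice at each trial T, then check hF = ψ·hV(T) + (1−ψ)·hL(T).
  T = 322.2 K: K = (1.678, 0.269), RR gives ψ = 0.182, H_out = 4.398 kJ/mol
  T = 354.7 K: K = (2.842, 0.386), RR gives ψ = 0.723, H_out = 21.227 kJ/mol
  T = 338.4 K: K = (2.210, 0.325), RR gives ψ = 0.519, H_out = 14.755 kJ/mol
  T = 330.3 K: K = (1.932, 0.296), RR gives ψ = 0.381, H_out = 10.431 kJ/mol
  T = 326.2 K: K = (1.801, 0.282), RR gives ψ = 0.291, H_out = 7.679 kJ/mol
  T = 324.2 K: K = (1.739, 0.276), RR gives ψ = 0.240, H_out = 6.128 kJ/mol
Linear interpolation between T = 324.2 (H_out = 6.128) and T = 326.2 (H_out = 7.679) on hF = 6.338 gives T ≈ 324.5 K, at which ψ = 0.25.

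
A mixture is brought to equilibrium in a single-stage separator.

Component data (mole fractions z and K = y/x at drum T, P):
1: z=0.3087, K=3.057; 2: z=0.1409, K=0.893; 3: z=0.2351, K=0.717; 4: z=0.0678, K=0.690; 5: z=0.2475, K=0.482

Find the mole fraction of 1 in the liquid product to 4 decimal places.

Iterate (Newton) starting at ψ = 0.5:
  ψ = 0.5000: g = 0.02172, g' = -0.4749 → ψ = 0.5457
  ψ = 0.5457: g = 0.00044, g' = -0.4566 → ψ = 0.5467
Converged at ψ = 0.5467.
Compositions from xᵢ = zᵢ/(1+ψ(Kᵢ−1)), yᵢ = Kᵢxᵢ:
  1: x = 0.1453, y = 0.4442
  2: x = 0.1497, y = 0.1336
  3: x = 0.2781, y = 0.1994
  4: x = 0.0816, y = 0.0563
  5: x = 0.3453, y = 0.1664

x_1 = 0.1453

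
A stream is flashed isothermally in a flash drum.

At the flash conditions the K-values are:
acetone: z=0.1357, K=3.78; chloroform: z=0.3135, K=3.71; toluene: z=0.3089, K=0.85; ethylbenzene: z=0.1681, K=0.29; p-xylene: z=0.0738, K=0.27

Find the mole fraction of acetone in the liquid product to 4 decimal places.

x_acetone = 0.0450

Rachford–Rice: g(ψ) = Σ zᵢ(Kᵢ−1)/(1+ψ(Kᵢ−1)) = 0.
g(0) = ΣzᵢKᵢ − 1 = 1.0073 and g(1) = 1 − Σzᵢ/Kᵢ = -0.3368, so a root lies in (0, 1).
Newton iteration, ψ⁰ = 0.5:
  ψ = 0.5000: g = 0.19863, g' = -0.9081 → ψ = 0.7187
  ψ = 0.7187: g = 0.00504, g' = -0.9178 → ψ = 0.7242
Converged at ψ = 0.7242.
Compositions from xᵢ = zᵢ/(1+ψ(Kᵢ−1)), yᵢ = Kᵢxᵢ:
  acetone: x = 0.0450, y = 0.1702
  chloroform: x = 0.1058, y = 0.3926
  toluene: x = 0.3465, y = 0.2946
  ethylbenzene: x = 0.3460, y = 0.1003
  p-xylene: x = 0.1566, y = 0.0423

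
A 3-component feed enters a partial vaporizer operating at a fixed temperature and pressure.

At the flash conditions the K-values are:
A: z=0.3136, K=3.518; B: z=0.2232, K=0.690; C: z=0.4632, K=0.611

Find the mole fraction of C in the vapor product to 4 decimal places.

Let ψ = V/F and solve Σ zᵢ(Kᵢ−1)/(1+ψ(Kᵢ−1)) = 0.
g(0) = ΣzᵢKᵢ − 1 = 0.5403 and g(1) = 1 − Σzᵢ/Kᵢ = -0.1707, so a root lies in (0, 1).
Newton iteration, ψ⁰ = 0.53:
  ψ = 0.5300: g = 0.02847, g' = -0.5068 → ψ = 0.5862
  ψ = 0.5862: g = 0.00096, g' = -0.4740 → ψ = 0.5882
Converged at ψ = 0.5882.
Compositions from xᵢ = zᵢ/(1+ψ(Kᵢ−1)), yᵢ = Kᵢxᵢ:
  A: x = 0.1264, y = 0.4447
  B: x = 0.2730, y = 0.1884
  C: x = 0.6006, y = 0.3670

y_C = 0.3670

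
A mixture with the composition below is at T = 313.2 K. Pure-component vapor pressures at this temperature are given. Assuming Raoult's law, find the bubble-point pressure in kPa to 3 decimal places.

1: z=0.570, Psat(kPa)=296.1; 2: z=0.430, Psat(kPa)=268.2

At the bubble point ψ → 0, so ΣzᵢKᵢ = 1 with Kᵢ = Pᵢˢᵃᵗ/P ⇒ P = ΣzᵢPᵢˢᵃᵗ.
P = 0.570·296.1 + 0.430·268.2 = 284.103 kPa

Pbub = 284.103 kPa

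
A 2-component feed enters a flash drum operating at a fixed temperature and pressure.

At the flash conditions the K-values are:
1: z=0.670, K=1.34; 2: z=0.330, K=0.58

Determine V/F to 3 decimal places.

Rachford–Rice: g(V/F) = Σ zᵢ(Kᵢ−1)/(1+V/F(Kᵢ−1)) = 0.
g(0) = ΣzᵢKᵢ − 1 = 0.089 and g(1) = 1 − Σzᵢ/Kᵢ = -0.069, so a root lies in (0, 1).
Binary case is linear: z₁(K₁−1)(1+V/F(K₂−1)) + z₂(K₂−1)(1+V/F(K₁−1)) = 0
⇒ V/F = [z₁(K₁−1)+z₂(K₂−1)] / [−(K₁−1)(K₂−1)] = 0.0892/0.1428 = 0.625

V/F = 0.625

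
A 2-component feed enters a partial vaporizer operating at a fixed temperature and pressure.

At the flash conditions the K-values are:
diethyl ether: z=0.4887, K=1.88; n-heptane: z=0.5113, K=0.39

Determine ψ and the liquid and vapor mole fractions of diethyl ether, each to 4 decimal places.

ψ = 0.2201, x_diethyl ether = 0.4094, y_diethyl ether = 0.7697

Let ψ = V/F and solve Σ zᵢ(Kᵢ−1)/(1+ψ(Kᵢ−1)) = 0.
Feasibility: ΣzᵢKᵢ = 1.1182, Σzᵢ/Kᵢ = 1.5710 — both > 1, two phases present.
Iterate (Newton) starting at ψ = 0.49:
  ψ = 0.4900: g = -0.14438, g' = -0.5718 → ψ = 0.2375
  ψ = 0.2375: g = -0.00903, g' = -0.5191 → ψ = 0.2201
Converged at ψ = 0.2201.
Compositions from xᵢ = zᵢ/(1+ψ(Kᵢ−1)), yᵢ = Kᵢxᵢ:
  diethyl ether: x = 0.4094, y = 0.7697
  n-heptane: x = 0.5906, y = 0.2303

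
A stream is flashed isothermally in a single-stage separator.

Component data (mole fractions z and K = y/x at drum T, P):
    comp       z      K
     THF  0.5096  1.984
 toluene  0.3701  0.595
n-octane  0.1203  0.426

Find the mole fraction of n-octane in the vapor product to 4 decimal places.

Material balance + equilibrium reduce to Σ zᵢ(Kᵢ−1)/(1+V/F(Kᵢ−1)) = 0.
Check two-phase: ΣzᵢKᵢ = 1.2825 > 1 and Σzᵢ/Kᵢ = 1.1613 > 1, so g(0) = 0.2825 > 0 and g(1) = -0.1613 < 0.
Newton–Raphson from V/F = 0.69:
  V/F = 0.6900: g = -0.02369, g' = -0.4006 → V/F = 0.6309
  V/F = 0.6309: g = -0.00019, g' = -0.3948 → V/F = 0.6304
Converged at V/F = 0.6304.
Compositions from xᵢ = zᵢ/(1+V/F(Kᵢ−1)), yᵢ = Kᵢxᵢ:
  THF: x = 0.3145, y = 0.6240
  toluene: x = 0.4970, y = 0.2957
  n-octane: x = 0.1885, y = 0.0803

y_n-octane = 0.0803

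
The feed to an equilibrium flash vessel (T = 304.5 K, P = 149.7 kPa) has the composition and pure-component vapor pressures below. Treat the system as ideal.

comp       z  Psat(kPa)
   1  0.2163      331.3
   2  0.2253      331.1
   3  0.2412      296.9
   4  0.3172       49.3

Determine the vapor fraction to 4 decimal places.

ψ = 0.7365

Raoult's law: Kᵢ = Pᵢˢᵃᵗ/P = Pᵢˢᵃᵗ/149.7.
  K_1 = 331.3/149.7 = 2.213093, K_2 = 331.1/149.7 = 2.211757, K_3 = 296.9/149.7 = 1.983300, K_4 = 49.3/149.7 = 0.329325
Material balance + equilibrium reduce to Σ zᵢ(Kᵢ−1)/(1+ψ(Kᵢ−1)) = 0.
Check two-phase: ΣzᵢKᵢ = 1.5598 > 1 and Σzᵢ/Kᵢ = 1.2844 > 1, so g(0) = 0.5598 > 0 and g(1) = -0.2844 < 0.
Iterate (Newton) starting at ψ = 0.5:
  ψ = 0.5000: g = 0.17226, g' = -0.6794 → ψ = 0.7536
  ψ = 0.7536: g = -0.01410, g' = -0.8374 → ψ = 0.7367
  ψ = 0.7367: g = -0.00017, g' = -0.8170 → ψ = 0.7365
Converged at ψ = 0.7365.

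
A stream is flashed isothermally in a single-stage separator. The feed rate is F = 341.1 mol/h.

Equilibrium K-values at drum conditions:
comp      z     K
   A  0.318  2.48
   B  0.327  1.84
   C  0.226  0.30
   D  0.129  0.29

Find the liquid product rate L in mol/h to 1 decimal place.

L = 136.6 mol/h

Rachford–Rice: g(V/F) = Σ zᵢ(Kᵢ−1)/(1+V/F(Kᵢ−1)) = 0.
Feasibility: ΣzᵢKᵢ = 1.496, Σzᵢ/Kᵢ = 1.504 — both > 1, two phases present.
Newton–Raphson from V/F = 0.5:
  V/F = 0.500: g = 0.0785, g' = -0.763 → V/F = 0.603
  V/F = 0.603: g = -0.0028, g' = -0.827 → V/F = 0.600
Converged at V/F = 0.600.
Then V = V/F·F = 0.5995·341.1 = 204.5 mol/h and L = F − V = 136.6 mol/h.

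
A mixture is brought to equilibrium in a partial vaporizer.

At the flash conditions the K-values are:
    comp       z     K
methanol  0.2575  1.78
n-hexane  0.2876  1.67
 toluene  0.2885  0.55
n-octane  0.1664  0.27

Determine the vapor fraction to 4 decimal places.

ψ = 0.3420

Material balance + equilibrium reduce to Σ zᵢ(Kᵢ−1)/(1+ψ(Kᵢ−1)) = 0.
Check two-phase: ΣzᵢKᵢ = 1.1422 > 1 and Σzᵢ/Kᵢ = 1.4577 > 1, so g(0) = 0.1422 > 0 and g(1) = -0.4577 < 0.
Newton–Raphson from ψ = 0.59:
  ψ = 0.5900: g = -0.11447, g' = -0.5217 → ψ = 0.3706
  ψ = 0.3706: g = -0.01214, g' = -0.4279 → ψ = 0.3422
  ψ = 0.3422: g = -0.00008, g' = -0.4222 → ψ = 0.3420
Converged at ψ = 0.3420.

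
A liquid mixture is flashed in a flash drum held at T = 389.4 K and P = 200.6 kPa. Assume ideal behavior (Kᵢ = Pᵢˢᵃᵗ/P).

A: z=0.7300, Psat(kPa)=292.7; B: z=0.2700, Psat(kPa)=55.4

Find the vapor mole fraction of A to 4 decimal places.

Raoult's law: Kᵢ = Pᵢˢᵃᵗ/P = Pᵢˢᵃᵗ/200.6.
  K_A = 292.7/200.6 = 1.459123, K_B = 55.4/200.6 = 0.276171
Material balance + equilibrium reduce to Σ zᵢ(Kᵢ−1)/(1+V/F(Kᵢ−1)) = 0.
g(0) = ΣzᵢKᵢ − 1 = 0.1397 and g(1) = 1 − Σzᵢ/Kᵢ = -0.4780, so a root lies in (0, 1).
Binary case is linear: z₁(K₁−1)(1+V/F(K₂−1)) + z₂(K₂−1)(1+V/F(K₁−1)) = 0
⇒ V/F = [z₁(K₁−1)+z₂(K₂−1)] / [−(K₁−1)(K₂−1)] = 0.13973/0.33233 = 0.4204
Compositions from xᵢ = zᵢ/(1+V/F(Kᵢ−1)), yᵢ = Kᵢxᵢ:
  A: x = 0.6119, y = 0.8928
  B: x = 0.3881, y = 0.1072

y_A = 0.8928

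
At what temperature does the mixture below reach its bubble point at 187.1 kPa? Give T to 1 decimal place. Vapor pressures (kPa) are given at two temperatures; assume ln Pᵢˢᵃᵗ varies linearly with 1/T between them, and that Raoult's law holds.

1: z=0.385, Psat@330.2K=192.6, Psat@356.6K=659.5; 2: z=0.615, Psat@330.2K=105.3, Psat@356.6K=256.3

T = 337.1 K

Bubble-point temperature: ΣzᵢPᵢˢᵃᵗ(T) = P. Interpolate ln Pᵢˢᵃᵗ = aᵢ + bᵢ/T.
  T = 330.2 K: ΣzᵢPᵢˢᵃᵗ = 138.91 kPa
  T = 356.6 K: ΣzᵢPᵢˢᵃᵗ = 411.53 kPa
  T = 343.4 K: ΣzᵢPᵢˢᵃᵗ = 243.27 kPa
  T = 336.8 K: ΣzᵢPᵢˢᵃᵗ = 184.66 kPa
  T = 340.1 K: ΣzᵢPᵢˢᵃᵗ = 212.19 kPa
  T = 338.5 K: ΣzᵢPᵢˢᵃᵗ = 198.42 kPa
Interpolating between 336.8 K and 338.5 K gives T ≈ 337.1 K.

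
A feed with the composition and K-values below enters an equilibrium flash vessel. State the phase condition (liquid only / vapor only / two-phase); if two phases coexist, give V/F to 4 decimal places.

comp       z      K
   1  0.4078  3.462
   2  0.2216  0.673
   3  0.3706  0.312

two-phase, V/F = 0.4732

ΣzᵢKᵢ = 1.6766; Σzᵢ/Kᵢ = 1.6349.
Both exceed 1, so a two-phase solution exists.
Newton iteration, ψ⁰ = 0.5:
  ψ = 0.5000: g = -0.02528, g' = -0.9381 → ψ = 0.4731
  ψ = 0.4731: g = 0.00010, g' = -0.9462 → ψ = 0.4732
Converged at ψ = 0.4732.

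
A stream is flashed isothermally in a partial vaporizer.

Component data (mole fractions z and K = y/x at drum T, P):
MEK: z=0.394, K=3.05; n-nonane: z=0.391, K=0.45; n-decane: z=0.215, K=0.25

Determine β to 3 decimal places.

β = 0.335

Newton iteration, β⁰ = 0.5:
  β = 0.500: g = -0.1558, g' = -0.938 → β = 0.334
  β = 0.334: g = 0.0008, g' = -0.976 → β = 0.335
Converged at β = 0.335.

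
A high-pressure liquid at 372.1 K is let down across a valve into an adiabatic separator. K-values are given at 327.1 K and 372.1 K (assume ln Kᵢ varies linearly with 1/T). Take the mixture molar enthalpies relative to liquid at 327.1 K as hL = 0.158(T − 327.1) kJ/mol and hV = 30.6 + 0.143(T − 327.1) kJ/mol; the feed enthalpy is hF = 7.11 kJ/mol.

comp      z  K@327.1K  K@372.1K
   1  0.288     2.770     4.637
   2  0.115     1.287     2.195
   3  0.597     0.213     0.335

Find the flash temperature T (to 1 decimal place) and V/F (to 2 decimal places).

Adiabatic flash: solve Rachford–Rice at each trial T, then check hF = ψ·hV(T) + (1−ψ)·hL(T).
  T = 327.1 K: K = (2.770, 1.287, 0.213), RR gives ψ = 0.060, H_out = 1.840 kJ/mol
  T = 372.1 K: K = (4.637, 2.195, 0.335), RR gives ψ = 0.382, H_out = 18.555 kJ/mol
  T = 349.6 K: K = (3.644, 1.710, 0.271), RR gives ψ = 0.246, H_out = 11.014 kJ/mol
  T = 338.4 K: K = (3.193, 1.491, 0.241), RR gives ψ = 0.164, H_out = 6.767 kJ/mol
  T = 344.0 K: K = (3.415, 1.599, 0.256), RR gives ψ = 0.207, H_out = 8.951 kJ/mol
  T = 341.2 K: K = (3.303, 1.545, 0.249), RR gives ψ = 0.186, H_out = 7.876 kJ/mol
  T = 339.8 K: K = (3.248, 1.518, 0.245), RR gives ψ = 0.175, H_out = 7.326 kJ/mol
Linear interpolation between T = 338.4 (H_out = 6.767) and T = 339.8 (H_out = 7.326) on hF = 7.11 gives T ≈ 339.3 K, at which ψ = 0.17.

T = 339.3 K, V/F = 0.17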